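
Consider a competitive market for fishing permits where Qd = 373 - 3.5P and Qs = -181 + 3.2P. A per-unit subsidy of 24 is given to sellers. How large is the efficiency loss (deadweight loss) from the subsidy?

Deadweight loss = 32256/67

Pre-subsidy: 373 - 3.5P = -181 + 3.2P gives P* = 5540/67, Q* = 5601/67.
With the subsidy, sellers receive Ps = Pb + 24 for each unit, where Pb is the price buyers pay.
Supply in terms of Pb becomes Qs = -181 + 3.2(Pb + 24) = -104.2 + 3.2Pb. Setting this equal to demand: 373 - 3.5Pb = -104.2 + 3.2Pb, so Pb = 4772/67.
Sellers receive Ps = 4772/67 + 24 = 6380/67; Q' = 373 − 3.5·(4772/67) = 8289/67.
The subsidy expands output by 8289/67 − 5601/67 = 2688/67 past the efficient level; on those units the gap between marginal cost and willingness to pay runs from 0 up to 24.
DWL = ½ × 24 × 2688/67 = 32256/67.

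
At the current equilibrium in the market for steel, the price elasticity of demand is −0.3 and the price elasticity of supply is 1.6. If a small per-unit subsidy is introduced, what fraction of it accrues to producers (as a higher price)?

Producer share = 3/19

For a small subsidy around the equilibrium, the benefit split depends on the relative slopes, which at a point are proportional to the elasticities.
Buyer share = εs/(εs + |εd|) = 1.6/(1.6 + 0.3) = 16/19; seller share = |εd|/(εs + |εd|) = 3/19.
So producers capture 3/19 of the subsidy.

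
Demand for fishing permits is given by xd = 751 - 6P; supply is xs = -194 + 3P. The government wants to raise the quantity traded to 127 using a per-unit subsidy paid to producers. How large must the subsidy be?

At x = 127, invert demand for the buyer price: Pb = (751 − 127)/6 = 104; invert supply for the seller price: Ps = (127 − (-194))/3 = 107.
The subsidy must fill the gap: s = Ps − Pb = 107 − 104 = 3.

Required subsidy s = 3 per unit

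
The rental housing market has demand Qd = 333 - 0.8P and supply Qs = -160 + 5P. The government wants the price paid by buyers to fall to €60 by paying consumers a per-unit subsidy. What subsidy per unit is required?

At a buyer price of 60, quantity demanded is 333 − 0.8·60 = 285.
Sellers supply 285 only when they receive Ps with -160 + 5·Ps = 285, i.e. Ps = 89.
s = Ps − Pb = 89 − 60 = 29.

Required subsidy s = €29 per unit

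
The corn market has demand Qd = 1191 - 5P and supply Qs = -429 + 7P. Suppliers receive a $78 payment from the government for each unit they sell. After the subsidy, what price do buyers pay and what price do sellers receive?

Pre-subsidy: 1191 - 5P = -429 + 7P gives P* = 135, Q* = 516.
With the subsidy, sellers receive Ps = Pb + 78 for each unit, where Pb is the price buyers pay.
Supply in terms of Pb becomes Qs = -429 + 7(Pb + 78) = 117 + 7Pb. Setting this equal to demand: 1191 - 5Pb = 117 + 7Pb, so Pb = 89.5.
Sellers receive Ps = 89.5 + 78 = 167.5; Q' = 1191 − 5·89.5 = 743.5.

Buyers pay $89.5; sellers receive $167.5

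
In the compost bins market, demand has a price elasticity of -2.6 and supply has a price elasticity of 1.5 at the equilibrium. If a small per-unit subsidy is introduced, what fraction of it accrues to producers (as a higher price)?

For a small subsidy around the equilibrium, the benefit split depends on the relative slopes, which at a point are proportional to the elasticities.
Buyer share = εs/(εs + |εd|) = 1.5/(1.5 + 2.6) = 15/41; seller share = |εd|/(εs + |εd|) = 26/41.
So producers capture 26/41 of the subsidy.

Producer share = 26/41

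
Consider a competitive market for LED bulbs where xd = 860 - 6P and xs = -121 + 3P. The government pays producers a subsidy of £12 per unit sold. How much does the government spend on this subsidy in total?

Pre-subsidy: 860 - 6P = -121 + 3P gives P* = 109, x* = 206.
With the subsidy, sellers receive Ps = Pb + 12 for each unit, where Pb is the price buyers pay.
Supply in terms of Pb becomes xs = -121 + 3(Pb + 12) = -85 + 3Pb. Setting this equal to demand: 860 - 6Pb = -85 + 3Pb, so Pb = 105.
Sellers receive Ps = 105 + 12 = 117; x' = 860 − 6·105 = 230.
Government outlay = subsidy × quantity = 12 × 230 = 2760.

Government cost = £2760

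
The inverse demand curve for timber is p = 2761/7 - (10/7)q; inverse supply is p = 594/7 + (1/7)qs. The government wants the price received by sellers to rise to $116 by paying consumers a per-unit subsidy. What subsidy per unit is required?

Required subsidy s = $33 per unit

At a seller price of 116, quantity supplied is -594 + 7·116 = 218.
Buyers absorb 218 only when they pay pb = 2761/7 − (10/7)·218 = 83.
s = ps − pb = 116 − 83 = 33.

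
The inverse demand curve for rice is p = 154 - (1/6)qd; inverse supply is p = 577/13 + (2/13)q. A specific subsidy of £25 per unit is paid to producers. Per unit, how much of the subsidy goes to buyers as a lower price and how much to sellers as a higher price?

Pre-subsidy: 154 - (1/6)q = 577/13 + (2/13)q gives q* = 342 and p* = 97.
With the subsidy, sellers receive ps = pb + 25 for each unit, where pb is the price buyers pay.
On the curves, pb = 154 - (1/6)q and ps = 577/13 + (2/13)q; the wedge ps − pb = 25 gives 577/13 + (2/13)q − (154 - (1/6)q) = 25, so q' = 420.
Then pb = 154 − (1/6)·420 = 84 and ps = 577/13 + (2/13)·420 = 109.
Buyers' price falls by p* − pb = 97 − 84 = 13; sellers' price rises by ps − p* = 109 − 97 = 12.

Buyers gain £13 per unit; sellers gain £12 per unit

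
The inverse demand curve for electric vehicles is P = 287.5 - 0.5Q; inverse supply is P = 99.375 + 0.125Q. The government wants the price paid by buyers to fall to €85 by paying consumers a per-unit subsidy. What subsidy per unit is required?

Required subsidy s = €65 per unit

At a buyer price of 85, quantity demanded is 575 − 2·85 = 405.
Sellers supply 405 only when they receive Ps = 99.375 + 0.125·405 = 150.
s = Ps − Pb = 150 − 85 = 65.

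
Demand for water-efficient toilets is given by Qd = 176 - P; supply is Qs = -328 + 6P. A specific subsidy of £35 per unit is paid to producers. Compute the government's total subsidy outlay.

Pre-subsidy: 176 - P = -328 + 6P gives P* = 72, Q* = 104.
With the subsidy, sellers receive Ps = Pb + 35 for each unit, where Pb is the price buyers pay.
Supply in terms of Pb becomes Qs = -328 + 6(Pb + 35) = -118 + 6Pb. Setting this equal to demand: 176 - Pb = -118 + 6Pb, so Pb = 42.
Sellers receive Ps = 42 + 35 = 77; Q' = 176 − 1·42 = 134.
Government outlay = subsidy × quantity = 35 × 134 = 4690.

Government cost = £4690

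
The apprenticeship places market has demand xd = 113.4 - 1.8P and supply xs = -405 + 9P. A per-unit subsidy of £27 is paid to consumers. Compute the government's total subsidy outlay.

Pre-subsidy: 113.4 - 1.8P = -405 + 9P gives P* = 48, x* = 27.
With the rebate, buyers effectively pay Pb = Ps − 27, where Ps is the price sellers receive.
Demand in terms of Ps becomes xd = 113.4 − 1.8(Ps − 27) = 162 - 1.8Ps. Setting this equal to supply: 162 - 1.8Ps = -405 + 9Ps, so Ps = 52.5.
Buyers pay Pb = 52.5 − 27 = 25.5; x' = -405 + 9·52.5 = 67.5.
Government outlay = subsidy × quantity = 27 × 67.5 = 1822.5.

Government cost = £1822.5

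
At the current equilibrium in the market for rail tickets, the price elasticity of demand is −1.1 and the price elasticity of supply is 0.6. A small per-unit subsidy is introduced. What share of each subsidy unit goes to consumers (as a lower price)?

For a small subsidy around the equilibrium, the benefit split depends on the relative slopes, which at a point are proportional to the elasticities.
Buyer share = εs/(εs + |εd|) = 0.6/(0.6 + 1.1) = 6/17; seller share = |εd|/(εs + |εd|) = 11/17.

Consumer share = 6/17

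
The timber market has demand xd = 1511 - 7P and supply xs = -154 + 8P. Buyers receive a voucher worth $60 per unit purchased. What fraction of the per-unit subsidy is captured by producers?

Pre-subsidy: 1511 - 7P = -154 + 8P gives P* = 111, x* = 734.
With the rebate, buyers effectively pay Pb = Ps − 60, where Ps is the price sellers receive.
Demand in terms of Ps becomes xd = 1511 − 7(Ps − 60) = 1931 - 7Ps. Setting this equal to supply: 1931 - 7Ps = -154 + 8Ps, so Ps = 139.
Buyers pay Pb = 139 − 60 = 79; x' = -154 + 8·139 = 958.
Buyers' price falls by P* − Pb = 111 − 79 = 32; sellers' price rises by Ps − P* = 139 − 111 = 28.
So producers capture 28/60 = 7/15 of each unit of subsidy.

Producer share = 7/15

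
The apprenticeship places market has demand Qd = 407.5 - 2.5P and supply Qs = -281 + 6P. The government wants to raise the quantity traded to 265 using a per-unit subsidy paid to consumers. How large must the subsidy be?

At Q = 265, invert demand for the buyer price: Pb = (407.5 − 265)/2.5 = 57; invert supply for the seller price: Ps = (265 − (-281))/6 = 91.
The subsidy must fill the gap: s = Ps − Pb = 91 − 57 = 34.

Required subsidy s = 34 per unit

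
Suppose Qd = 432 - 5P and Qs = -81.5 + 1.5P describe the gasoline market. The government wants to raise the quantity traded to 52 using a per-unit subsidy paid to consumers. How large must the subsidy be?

At Q = 52, invert demand for the buyer price: Pb = (432 − 52)/5 = 76; invert supply for the seller price: Ps = (52 − (-81.5))/1.5 = 89.
The subsidy must fill the gap: s = Ps − Pb = 89 − 76 = 13.

Required subsidy s = 13 per unit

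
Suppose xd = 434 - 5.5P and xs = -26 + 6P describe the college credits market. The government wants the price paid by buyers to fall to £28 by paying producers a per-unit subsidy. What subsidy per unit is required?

At a buyer price of 28, quantity demanded is 434 − 5.5·28 = 280.
Sellers supply 280 only when they receive Ps with -26 + 6·Ps = 280, i.e. Ps = 51.
s = Ps − Pb = 51 − 28 = 23.

Required subsidy s = £23 per unit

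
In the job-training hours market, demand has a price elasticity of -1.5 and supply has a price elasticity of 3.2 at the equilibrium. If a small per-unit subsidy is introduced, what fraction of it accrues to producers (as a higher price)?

Producer share = 15/47

For a small subsidy around the equilibrium, the benefit split depends on the relative slopes, which at a point are proportional to the elasticities.
Buyer share = εs/(εs + |εd|) = 3.2/(3.2 + 1.5) = 32/47; seller share = |εd|/(εs + |εd|) = 15/47.
So producers capture 15/47 of the subsidy.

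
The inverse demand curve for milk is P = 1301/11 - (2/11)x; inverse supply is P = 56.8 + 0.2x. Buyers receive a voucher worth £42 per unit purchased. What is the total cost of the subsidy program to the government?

Pre-subsidy: 1301/11 - (2/11)x = 56.8 + 0.2x gives x* = 161 and P* = 89.
With the rebate, buyers effectively pay Pb = Ps − 42, where Ps is the price sellers receive.
On the curves, Pb = 1301/11 - (2/11)x and Ps = 56.8 + 0.2x; the wedge Ps − Pb = 42 gives 56.8 + 0.2x − (1301/11 - (2/11)x) = 42, so x' = 271.
Then Pb = 1301/11 − (2/11)·271 = 69 and Ps = 56.8 + 0.2·271 = 111.
Government outlay = subsidy × quantity = 42 × 271 = 11382.

Government cost = £11382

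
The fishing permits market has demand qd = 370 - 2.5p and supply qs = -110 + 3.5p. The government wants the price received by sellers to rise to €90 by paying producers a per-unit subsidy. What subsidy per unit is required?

At a seller price of 90, quantity supplied is -110 + 3.5·90 = 205.
Buyers absorb 205 only when they pay pb with 370 − 2.5·pb = 205, i.e. pb = 66.
s = ps − pb = 90 − 66 = 24.

Required subsidy s = €24 per unit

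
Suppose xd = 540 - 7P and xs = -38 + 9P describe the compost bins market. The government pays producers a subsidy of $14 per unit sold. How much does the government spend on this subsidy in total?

Pre-subsidy: 540 - 7P = -38 + 9P gives P* = 36.125, x* = 287.125.
With the subsidy, sellers receive Ps = Pb + 14 for each unit, where Pb is the price buyers pay.
Supply in terms of Pb becomes xs = -38 + 9(Pb + 14) = 88 + 9Pb. Setting this equal to demand: 540 - 7Pb = 88 + 9Pb, so Pb = 28.25.
Sellers receive Ps = 28.25 + 14 = 42.25; x' = 540 − 7·28.25 = 342.25.
Government outlay = subsidy × quantity = 14 × 342.25 = 4791.5.

Government cost = $4791.5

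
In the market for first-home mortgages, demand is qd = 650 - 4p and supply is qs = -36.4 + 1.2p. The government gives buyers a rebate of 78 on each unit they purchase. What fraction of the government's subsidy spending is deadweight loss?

DWL / government spending = 18/97

Pre-subsidy: 650 - 4p = -36.4 + 1.2p gives p* = 132, q* = 122.
With the rebate, buyers effectively pay pb = ps − 78, where ps is the price sellers receive.
Demand in terms of ps becomes qd = 650 − 4(ps − 78) = 962 - 4ps. Setting this equal to supply: 962 - 4ps = -36.4 + 1.2ps, so ps = 192.
Buyers pay pb = 192 − 78 = 114; q' = -36.4 + 1.2·192 = 194.
ΔCS = ½(122 + 194)(132 − 114) = 2844; ΔPS = ½(122 + 194)(192 − 132) = 9480.
Government spending = 78 × 194 = 15132.
DWL = ½ × 78 × (194 − 122) = 2808; fraction = 2808 / 15132 = 18/97.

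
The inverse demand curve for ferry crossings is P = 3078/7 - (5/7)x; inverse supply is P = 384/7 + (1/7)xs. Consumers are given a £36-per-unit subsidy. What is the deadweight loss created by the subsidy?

Deadweight loss = £756

Pre-subsidy: 3078/7 - (5/7)x = 384/7 + (1/7)x gives x* = 449 and P* = 119.
With the rebate, buyers effectively pay Pb = Ps − 36, where Ps is the price sellers receive.
On the curves, Pb = 3078/7 - (5/7)x and Ps = 384/7 + (1/7)x; the wedge Ps − Pb = 36 gives 384/7 + (1/7)x − (3078/7 - (5/7)x) = 36, so x' = 491.
Then Pb = 3078/7 − (5/7)·491 = 89 and Ps = 384/7 + (1/7)·491 = 125.
The subsidy expands output by 491 − 449 = 42 past the efficient level; on those units the gap between marginal cost and willingness to pay runs from 0 up to 36.
DWL = ½ × 36 × 42 = 756.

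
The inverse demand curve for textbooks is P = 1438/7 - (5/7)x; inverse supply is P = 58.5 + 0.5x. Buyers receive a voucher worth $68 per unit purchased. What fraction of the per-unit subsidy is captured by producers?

Pre-subsidy: 1438/7 - (5/7)x = 58.5 + 0.5x gives x* = 121 and P* = 119.
With the rebate, buyers effectively pay Pb = Ps − 68, where Ps is the price sellers receive.
On the curves, Pb = 1438/7 - (5/7)x and Ps = 58.5 + 0.5x; the wedge Ps − Pb = 68 gives 58.5 + 0.5x − (1438/7 - (5/7)x) = 68, so x' = 177.
Then Pb = 1438/7 − (5/7)·177 = 79 and Ps = 58.5 + 0.5·177 = 147.
Buyers' price falls by P* − Pb = 119 − 79 = 40; sellers' price rises by Ps − P* = 147 − 119 = 28.
So producers capture 28/68 = 7/17 of each unit of subsidy.

Producer share = 7/17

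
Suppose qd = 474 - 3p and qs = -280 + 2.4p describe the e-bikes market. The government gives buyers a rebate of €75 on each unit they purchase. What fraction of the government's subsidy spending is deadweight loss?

DWL / government spending = 225/698

Pre-subsidy: 474 - 3p = -280 + 2.4p gives p* = 3770/27, q* = 496/9.
With the rebate, buyers effectively pay pb = ps − 75, where ps is the price sellers receive.
Demand in terms of ps becomes qd = 474 − 3(ps − 75) = 699 - 3ps. Setting this equal to supply: 699 - 3ps = -280 + 2.4ps, so ps = 4895/27.
Buyers pay pb = 4895/27 − 75 = 2870/27; q' = -280 + 2.4·(4895/27) = 1396/9.
ΔCS = ½(496/9 + 1396/9)(3770/27 − 2870/27) = 94600/27; ΔPS = ½(496/9 + 1396/9)(4895/27 − 3770/27) = 118250/27.
Government spending = 75 × 1396/9 = 34900/3.
DWL = ½ × 75 × (1396/9 − 496/9) = 3750; fraction = 3750 / (34900/3) = 225/698.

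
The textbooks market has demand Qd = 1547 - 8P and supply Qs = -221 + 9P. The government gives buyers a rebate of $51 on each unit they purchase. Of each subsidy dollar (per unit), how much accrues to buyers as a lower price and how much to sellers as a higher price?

Buyers gain $27 per unit; sellers gain $24 per unit

Pre-subsidy: 1547 - 8P = -221 + 9P gives P* = 104, Q* = 715.
With the rebate, buyers effectively pay Pb = Ps − 51, where Ps is the price sellers receive.
Demand in terms of Ps becomes Qd = 1547 − 8(Ps − 51) = 1955 - 8Ps. Setting this equal to supply: 1955 - 8Ps = -221 + 9Ps, so Ps = 128.
Buyers pay Pb = 128 − 51 = 77; Q' = -221 + 9·128 = 931.
Buyers' price falls by P* − Pb = 104 − 77 = 27; sellers' price rises by Ps − P* = 128 − 104 = 24.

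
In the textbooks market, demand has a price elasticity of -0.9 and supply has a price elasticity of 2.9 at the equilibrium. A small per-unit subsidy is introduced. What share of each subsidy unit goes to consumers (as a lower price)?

For a small subsidy around the equilibrium, the benefit split depends on the relative slopes, which at a point are proportional to the elasticities.
Buyer share = εs/(εs + |εd|) = 2.9/(2.9 + 0.9) = 29/38; seller share = |εd|/(εs + |εd|) = 9/38.

Consumer share = 29/38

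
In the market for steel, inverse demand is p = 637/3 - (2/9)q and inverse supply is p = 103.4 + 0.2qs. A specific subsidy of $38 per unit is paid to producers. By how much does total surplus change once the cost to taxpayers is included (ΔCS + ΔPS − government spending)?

Pre-subsidy: 637/3 - (2/9)q = 103.4 + 0.2q gives q* = 258 and p* = 155.
With the subsidy, sellers receive ps = pb + 38 for each unit, where pb is the price buyers pay.
On the curves, pb = 637/3 - (2/9)q and ps = 103.4 + 0.2q; the wedge ps − pb = 38 gives 103.4 + 0.2q − (637/3 - (2/9)q) = 38, so q' = 348.
Then pb = 637/3 − (2/9)·348 = 135 and ps = 103.4 + 0.2·348 = 173.
ΔCS = ½(258 + 348)(155 − 135) = 6060; ΔPS = ½(258 + 348)(173 − 155) = 5454.
Government spending = 38 × 348 = 13224.
Net change = 6060 + 5454 − 13224 = -1710. The loss equals the DWL triangle ½·38·90.

Net change in total surplus = -$1710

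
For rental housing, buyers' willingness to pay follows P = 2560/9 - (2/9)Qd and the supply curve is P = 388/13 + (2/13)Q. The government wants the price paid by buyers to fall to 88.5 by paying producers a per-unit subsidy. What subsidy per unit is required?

Required subsidy s = 77 per unit

At a buyer price of 88.5, quantity demanded is 1280 − 4.5·88.5 = 881.75.
Sellers supply 881.75 only when they receive Ps = 388/13 + (2/13)·881.75 = 165.5.
s = Ps − Pb = 165.5 − 88.5 = 77.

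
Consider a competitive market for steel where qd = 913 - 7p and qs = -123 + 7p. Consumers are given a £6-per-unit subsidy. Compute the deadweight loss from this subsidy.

Deadweight loss = £63

Pre-subsidy: 913 - 7p = -123 + 7p gives p* = 74, q* = 395.
With the rebate, buyers effectively pay pb = ps − 6, where ps is the price sellers receive.
Demand in terms of ps becomes qd = 913 − 7(ps − 6) = 955 - 7ps. Setting this equal to supply: 955 - 7ps = -123 + 7ps, so ps = 77.
Buyers pay pb = 77 − 6 = 71; q' = -123 + 7·77 = 416.
The subsidy expands output by 416 − 395 = 21 past the efficient level; on those units the gap between marginal cost and willingness to pay runs from 0 up to 6.
DWL = ½ × 6 × 21 = 63.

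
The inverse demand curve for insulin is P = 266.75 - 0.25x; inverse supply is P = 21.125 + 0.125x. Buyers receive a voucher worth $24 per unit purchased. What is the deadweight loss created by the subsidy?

Pre-subsidy: 266.75 - 0.25x = 21.125 + 0.125x gives x* = 655 and P* = 103.
With the rebate, buyers effectively pay Pb = Ps − 24, where Ps is the price sellers receive.
On the curves, Pb = 266.75 - 0.25x and Ps = 21.125 + 0.125x; the wedge Ps − Pb = 24 gives 21.125 + 0.125x − (266.75 - 0.25x) = 24, so x' = 719.
Then Pb = 266.75 − 0.25·719 = 87 and Ps = 21.125 + 0.125·719 = 111.
The subsidy expands output by 719 − 655 = 64 past the efficient level; on those units the gap between marginal cost and willingness to pay runs from 0 up to 24.
DWL = ½ × 24 × 64 = 768.

Deadweight loss = $768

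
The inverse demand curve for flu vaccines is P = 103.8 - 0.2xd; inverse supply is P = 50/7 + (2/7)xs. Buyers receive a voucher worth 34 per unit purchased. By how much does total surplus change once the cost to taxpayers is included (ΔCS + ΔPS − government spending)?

Pre-subsidy: 103.8 - 0.2x = 50/7 + (2/7)x gives x* = 199 and P* = 64.
With the rebate, buyers effectively pay Pb = Ps − 34, where Ps is the price sellers receive.
On the curves, Pb = 103.8 - 0.2x and Ps = 50/7 + (2/7)x; the wedge Ps − Pb = 34 gives 50/7 + (2/7)x − (103.8 - 0.2x) = 34, so x' = 269.
Then Pb = 103.8 − 0.2·269 = 50 and Ps = 50/7 + (2/7)·269 = 84.
ΔCS = ½(199 + 269)(64 − 50) = 3276; ΔPS = ½(199 + 269)(84 − 64) = 4680.
Government spending = 34 × 269 = 9146.
Net change = 3276 + 4680 − 9146 = -1190. The loss equals the DWL triangle ½·34·70.

Net change in total surplus = -1190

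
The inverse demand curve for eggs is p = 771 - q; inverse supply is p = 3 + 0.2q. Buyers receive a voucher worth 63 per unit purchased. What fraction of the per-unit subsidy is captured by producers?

Pre-subsidy: 771 - q = 3 + 0.2q gives q* = 640 and p* = 131.
With the rebate, buyers effectively pay pb = ps − 63, where ps is the price sellers receive.
On the curves, pb = 771 - q and ps = 3 + 0.2q; the wedge ps − pb = 63 gives 3 + 0.2q − (771 - q) = 63, so q' = 692.5.
Then pb = 771 − 1·692.5 = 78.5 and ps = 3 + 0.2·692.5 = 141.5.
Buyers' price falls by p* − pb = 131 − 78.5 = 52.5; sellers' price rises by ps − p* = 141.5 − 131 = 10.5.
So producers capture 10.5/63 = 1/6 of each unit of subsidy.

Producer share = 1/6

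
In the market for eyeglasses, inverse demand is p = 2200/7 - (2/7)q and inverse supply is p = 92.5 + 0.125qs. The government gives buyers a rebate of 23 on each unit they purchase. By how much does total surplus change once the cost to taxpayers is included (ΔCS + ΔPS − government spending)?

Net change in total surplus = -644

Pre-subsidy: 2200/7 - (2/7)q = 92.5 + 0.125q gives q* = 540 and p* = 160.
With the rebate, buyers effectively pay pb = ps − 23, where ps is the price sellers receive.
On the curves, pb = 2200/7 - (2/7)q and ps = 92.5 + 0.125q; the wedge ps − pb = 23 gives 92.5 + 0.125q − (2200/7 - (2/7)q) = 23, so q' = 596.
Then pb = 2200/7 − (2/7)·596 = 144 and ps = 92.5 + 0.125·596 = 167.
ΔCS = ½(540 + 596)(160 − 144) = 9088; ΔPS = ½(540 + 596)(167 − 160) = 3976.
Government spending = 23 × 596 = 13708.
Net change = 9088 + 3976 − 13708 = -644. The loss equals the DWL triangle ½·23·56.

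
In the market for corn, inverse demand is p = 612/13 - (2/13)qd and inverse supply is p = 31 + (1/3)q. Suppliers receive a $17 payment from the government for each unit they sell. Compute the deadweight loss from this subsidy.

Deadweight loss = 11271/38

Pre-subsidy: 612/13 - (2/13)q = 31 + (1/3)q gives q* = 33 and p* = 42.
With the subsidy, sellers receive ps = pb + 17 for each unit, where pb is the price buyers pay.
On the curves, pb = 612/13 - (2/13)q and ps = 31 + (1/3)q; the wedge ps − pb = 17 gives 31 + (1/3)q − (612/13 - (2/13)q) = 17, so q' = 1290/19.
Then pb = 612/13 − (2/13)·(1290/19) = 696/19 and ps = 31 + (1/3)·(1290/19) = 1019/19.
The subsidy expands output by 1290/19 − 33 = 663/19 past the efficient level; on those units the gap between marginal cost and willingness to pay runs from 0 up to 17.
DWL = ½ × 17 × 663/19 = 11271/38.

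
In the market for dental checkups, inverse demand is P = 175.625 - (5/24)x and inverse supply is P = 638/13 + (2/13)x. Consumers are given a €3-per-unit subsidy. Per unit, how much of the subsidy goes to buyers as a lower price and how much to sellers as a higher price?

Pre-subsidy: 175.625 - (5/24)x = 638/13 + (2/13)x gives x* = 39483/113 and P* = 11620/113.
With the rebate, buyers effectively pay Pb = Ps − 3, where Ps is the price sellers receive.
On the curves, Pb = 175.625 - (5/24)x and Ps = 638/13 + (2/13)x; the wedge Ps − Pb = 3 gives 638/13 + (2/13)x − (175.625 - (5/24)x) = 3, so x' = 40419/113.
Then Pb = 175.625 − (5/24)·(40419/113) = 11425/113 and Ps = 638/13 + (2/13)·(40419/113) = 11764/113.
Buyers' price falls by P* − Pb = 11620/113 − 11425/113 = 195/113; sellers' price rises by Ps − P* = 11764/113 − 11620/113 = 144/113.

Buyers gain 195/113 per unit; sellers gain 144/113 per unit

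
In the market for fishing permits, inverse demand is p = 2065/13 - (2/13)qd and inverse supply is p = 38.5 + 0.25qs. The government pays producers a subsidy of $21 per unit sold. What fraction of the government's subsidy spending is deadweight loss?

Pre-subsidy: 2065/13 - (2/13)q = 38.5 + 0.25q gives q* = 298 and p* = 113.
With the subsidy, sellers receive ps = pb + 21 for each unit, where pb is the price buyers pay.
On the curves, pb = 2065/13 - (2/13)q and ps = 38.5 + 0.25q; the wedge ps − pb = 21 gives 38.5 + 0.25q − (2065/13 - (2/13)q) = 21, so q' = 350.
Then pb = 2065/13 − (2/13)·350 = 105 and ps = 38.5 + 0.25·350 = 126.
ΔCS = ½(298 + 350)(113 − 105) = 2592; ΔPS = ½(298 + 350)(126 − 113) = 4212.
Government spending = 21 × 350 = 7350.
DWL = ½ × 21 × (350 − 298) = 546; fraction = 546 / 7350 = 13/175.

DWL / government spending = 13/175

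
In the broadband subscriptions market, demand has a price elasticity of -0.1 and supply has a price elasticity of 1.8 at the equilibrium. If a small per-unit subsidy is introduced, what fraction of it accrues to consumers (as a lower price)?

For a small subsidy around the equilibrium, the benefit split depends on the relative slopes, which at a point are proportional to the elasticities.
Buyer share = εs/(εs + |εd|) = 1.8/(1.8 + 0.1) = 18/19; seller share = |εd|/(εs + |εd|) = 1/19.

Consumer share = 18/19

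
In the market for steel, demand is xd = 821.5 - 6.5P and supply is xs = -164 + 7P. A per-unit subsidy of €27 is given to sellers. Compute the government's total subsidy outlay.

Government cost = €11826

Pre-subsidy: 821.5 - 6.5P = -164 + 7P gives P* = 73, x* = 347.
With the subsidy, sellers receive Ps = Pb + 27 for each unit, where Pb is the price buyers pay.
Supply in terms of Pb becomes xs = -164 + 7(Pb + 27) = 25 + 7Pb. Setting this equal to demand: 821.5 - 6.5Pb = 25 + 7Pb, so Pb = 59.
Sellers receive Ps = 59 + 27 = 86; x' = 821.5 − 6.5·59 = 438.
Government outlay = subsidy × quantity = 27 × 438 = 11826.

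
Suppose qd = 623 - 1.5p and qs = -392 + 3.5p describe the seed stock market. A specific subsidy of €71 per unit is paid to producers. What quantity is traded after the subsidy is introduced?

q' = 393.05

Pre-subsidy: 623 - 1.5p = -392 + 3.5p gives p* = 203, q* = 318.5.
With the subsidy, sellers receive ps = pb + 71 for each unit, where pb is the price buyers pay.
Supply in terms of pb becomes qs = -392 + 3.5(pb + 71) = -143.5 + 3.5pb. Setting this equal to demand: 623 - 1.5pb = -143.5 + 3.5pb, so pb = 153.3.
Sellers receive ps = 153.3 + 71 = 224.3; q' = 623 − 1.5·153.3 = 393.05.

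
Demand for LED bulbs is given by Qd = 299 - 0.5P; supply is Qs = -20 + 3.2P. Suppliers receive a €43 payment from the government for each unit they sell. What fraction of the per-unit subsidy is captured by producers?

Producer share = 5/37

Pre-subsidy: 299 - 0.5P = -20 + 3.2P gives P* = 3190/37, Q* = 9468/37.
With the subsidy, sellers receive Ps = Pb + 43 for each unit, where Pb is the price buyers pay.
Supply in terms of Pb becomes Qs = -20 + 3.2(Pb + 43) = 117.6 + 3.2Pb. Setting this equal to demand: 299 - 0.5Pb = 117.6 + 3.2Pb, so Pb = 1814/37.
Sellers receive Ps = 1814/37 + 43 = 3405/37; Q' = 299 − 0.5·(1814/37) = 10156/37.
Buyers' price falls by P* − Pb = 3190/37 − 1814/37 = 1376/37; sellers' price rises by Ps − P* = 3405/37 − 3190/37 = 215/37.
So producers capture (215/37)/43 = 5/37 of each unit of subsidy.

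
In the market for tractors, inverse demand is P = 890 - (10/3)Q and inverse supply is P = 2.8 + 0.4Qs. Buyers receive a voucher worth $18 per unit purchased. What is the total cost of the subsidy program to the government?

Pre-subsidy: 890 - (10/3)Q = 2.8 + 0.4Q gives Q* = 3327/14 and P* = 685/7.
With the rebate, buyers effectively pay Pb = Ps − 18, where Ps is the price sellers receive.
On the curves, Pb = 890 - (10/3)Q and Ps = 2.8 + 0.4Q; the wedge Ps − Pb = 18 gives 2.8 + 0.4Q − (890 - (10/3)Q) = 18, so Q' = 6789/28.
Then Pb = 890 − (10/3)·(6789/28) = 1145/14 and Ps = 2.8 + 0.4·(6789/28) = 1397/14.
Government outlay = subsidy × quantity = 18 × 6789/28 = 61101/14.

Government cost = 61101/14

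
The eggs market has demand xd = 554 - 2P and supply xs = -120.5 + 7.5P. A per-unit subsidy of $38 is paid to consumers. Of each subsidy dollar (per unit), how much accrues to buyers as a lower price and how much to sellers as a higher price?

Buyers gain $30 per unit; sellers gain $8 per unit

Pre-subsidy: 554 - 2P = -120.5 + 7.5P gives P* = 71, x* = 412.
With the rebate, buyers effectively pay Pb = Ps − 38, where Ps is the price sellers receive.
Demand in terms of Ps becomes xd = 554 − 2(Ps − 38) = 630 - 2Ps. Setting this equal to supply: 630 - 2Ps = -120.5 + 7.5Ps, so Ps = 79.
Buyers pay Pb = 79 − 38 = 41; x' = -120.5 + 7.5·79 = 472.
Buyers' price falls by P* − Pb = 71 − 41 = 30; sellers' price rises by Ps − P* = 79 − 71 = 8.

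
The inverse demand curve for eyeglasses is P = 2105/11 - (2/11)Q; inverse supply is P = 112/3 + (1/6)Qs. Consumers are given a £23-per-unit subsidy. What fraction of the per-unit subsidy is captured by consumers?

Consumer share = 12/23

Pre-subsidy: 2105/11 - (2/11)Q = 112/3 + (1/6)Q gives Q* = 442 and P* = 111.
With the rebate, buyers effectively pay Pb = Ps − 23, where Ps is the price sellers receive.
On the curves, Pb = 2105/11 - (2/11)Q and Ps = 112/3 + (1/6)Q; the wedge Ps − Pb = 23 gives 112/3 + (1/6)Q − (2105/11 - (2/11)Q) = 23, so Q' = 508.
Then Pb = 2105/11 − (2/11)·508 = 99 and Ps = 112/3 + (1/6)·508 = 122.
Buyers' price falls by P* − Pb = 111 − 99 = 12; sellers' price rises by Ps − P* = 122 − 111 = 11.
So consumers capture 12/23 = 12/23 of each unit of subsidy.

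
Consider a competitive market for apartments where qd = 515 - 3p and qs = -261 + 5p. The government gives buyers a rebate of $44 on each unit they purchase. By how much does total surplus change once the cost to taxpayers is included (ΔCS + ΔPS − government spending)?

Pre-subsidy: 515 - 3p = -261 + 5p gives p* = 97, q* = 224.
With the rebate, buyers effectively pay pb = ps − 44, where ps is the price sellers receive.
Demand in terms of ps becomes qd = 515 − 3(ps − 44) = 647 - 3ps. Setting this equal to supply: 647 - 3ps = -261 + 5ps, so ps = 113.5.
Buyers pay pb = 113.5 − 44 = 69.5; q' = -261 + 5·113.5 = 306.5.
ΔCS = ½(224 + 306.5)(97 − 69.5) = 7294.375; ΔPS = ½(224 + 306.5)(113.5 − 97) = 4376.625.
Government spending = 44 × 306.5 = 13486.
Net change = 7294.375 + 4376.625 − 13486 = -1815. The loss equals the DWL triangle ½·44·82.5.

Net change in total surplus = -$1815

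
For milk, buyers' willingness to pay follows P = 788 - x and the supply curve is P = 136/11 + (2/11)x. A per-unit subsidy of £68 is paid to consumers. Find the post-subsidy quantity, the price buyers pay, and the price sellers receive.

Pre-subsidy: 788 - x = 136/11 + (2/11)x gives x* = 8532/13 and P* = 1712/13.
With the rebate, buyers effectively pay Pb = Ps − 68, where Ps is the price sellers receive.
On the curves, Pb = 788 - x and Ps = 136/11 + (2/11)x; the wedge Ps − Pb = 68 gives 136/11 + (2/11)x − (788 - x) = 68, so x' = 9280/13.
Then Pb = 788 − 1·(9280/13) = 964/13 and Ps = 136/11 + (2/11)·(9280/13) = 1848/13.

x' = 9280/13; buyers pay 964/13; sellers receive 1848/13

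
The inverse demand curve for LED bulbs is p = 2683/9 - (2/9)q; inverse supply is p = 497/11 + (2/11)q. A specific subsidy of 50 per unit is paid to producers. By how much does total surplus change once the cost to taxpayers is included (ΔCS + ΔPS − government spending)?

Net change in total surplus = -3093.75

Pre-subsidy: 2683/9 - (2/9)q = 497/11 + (2/11)q gives q* = 626 and p* = 159.
With the subsidy, sellers receive ps = pb + 50 for each unit, where pb is the price buyers pay.
On the curves, pb = 2683/9 - (2/9)q and ps = 497/11 + (2/11)q; the wedge ps − pb = 50 gives 497/11 + (2/11)q − (2683/9 - (2/9)q) = 50, so q' = 749.75.
Then pb = 2683/9 − (2/9)·749.75 = 131.5 and ps = 497/11 + (2/11)·749.75 = 181.5.
ΔCS = ½(626 + 749.75)(159 − 131.5) = 18916.5625; ΔPS = ½(626 + 749.75)(181.5 − 159) = 15477.1875.
Government spending = 50 × 749.75 = 37487.5.
Net change = 18916.5625 + 15477.1875 − 37487.5 = -3093.75. The loss equals the DWL triangle ½·50·123.75.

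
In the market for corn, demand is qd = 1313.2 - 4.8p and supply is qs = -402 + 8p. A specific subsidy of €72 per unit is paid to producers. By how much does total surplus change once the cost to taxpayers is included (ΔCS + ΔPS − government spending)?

Net change in total surplus = -€7776

Pre-subsidy: 1313.2 - 4.8p = -402 + 8p gives p* = 134, q* = 670.
With the subsidy, sellers receive ps = pb + 72 for each unit, where pb is the price buyers pay.
Supply in terms of pb becomes qs = -402 + 8(pb + 72) = 174 + 8pb. Setting this equal to demand: 1313.2 - 4.8pb = 174 + 8pb, so pb = 89.
Sellers receive ps = 89 + 72 = 161; q' = 1313.2 − 4.8·89 = 886.
ΔCS = ½(670 + 886)(134 − 89) = 35010; ΔPS = ½(670 + 886)(161 − 134) = 21006.
Government spending = 72 × 886 = 63792.
Net change = 35010 + 21006 − 63792 = -7776. The loss equals the DWL triangle ½·72·216.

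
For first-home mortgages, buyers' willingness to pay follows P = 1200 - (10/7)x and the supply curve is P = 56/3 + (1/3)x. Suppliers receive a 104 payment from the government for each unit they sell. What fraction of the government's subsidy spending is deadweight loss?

Pre-subsidy: 1200 - (10/7)x = 56/3 + (1/3)x gives x* = 24808/37 and P* = 8960/37.
With the subsidy, sellers receive Ps = Pb + 104 for each unit, where Pb is the price buyers pay.
On the curves, Pb = 1200 - (10/7)x and Ps = 56/3 + (1/3)x; the wedge Ps − Pb = 104 gives 56/3 + (1/3)x − (1200 - (10/7)x) = 104, so x' = 26992/37.
Then Pb = 1200 − (10/7)·(26992/37) = 5840/37 and Ps = 56/3 + (1/3)·(26992/37) = 9688/37.
ΔCS = ½(24808/37 + 26992/37)(8960/37 − 5840/37) = 2184000/37; ΔPS = ½(24808/37 + 26992/37)(9688/37 − 8960/37) = 509600/37.
Government spending = 104 × 26992/37 = 2807168/37.
DWL = ½ × 104 × (26992/37 − 24808/37) = 113568/37; fraction = (113568/37) / (2807168/37) = 39/964.

DWL / government spending = 39/964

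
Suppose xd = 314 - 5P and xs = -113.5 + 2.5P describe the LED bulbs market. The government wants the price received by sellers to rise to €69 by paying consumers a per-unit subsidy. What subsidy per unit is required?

At a seller price of 69, quantity supplied is -113.5 + 2.5·69 = 59.
Buyers absorb 59 only when they pay Pb with 314 − 5·Pb = 59, i.e. Pb = 51.
s = Ps − Pb = 69 − 51 = 18.

Required subsidy s = €18 per unit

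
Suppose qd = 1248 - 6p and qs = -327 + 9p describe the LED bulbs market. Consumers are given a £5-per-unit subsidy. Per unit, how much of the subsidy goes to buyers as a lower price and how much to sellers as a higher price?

Buyers gain £3 per unit; sellers gain £2 per unit

Pre-subsidy: 1248 - 6p = -327 + 9p gives p* = 105, q* = 618.
With the rebate, buyers effectively pay pb = ps − 5, where ps is the price sellers receive.
Demand in terms of ps becomes qd = 1248 − 6(ps − 5) = 1278 - 6ps. Setting this equal to supply: 1278 - 6ps = -327 + 9ps, so ps = 107.
Buyers pay pb = 107 − 5 = 102; q' = -327 + 9·107 = 636.
Buyers' price falls by p* − pb = 105 − 102 = 3; sellers' price rises by ps − p* = 107 − 105 = 2.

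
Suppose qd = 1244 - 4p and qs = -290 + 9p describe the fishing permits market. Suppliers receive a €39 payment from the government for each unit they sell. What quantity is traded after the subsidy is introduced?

Pre-subsidy: 1244 - 4p = -290 + 9p gives p* = 118, q* = 772.
With the subsidy, sellers receive ps = pb + 39 for each unit, where pb is the price buyers pay.
Supply in terms of pb becomes qs = -290 + 9(pb + 39) = 61 + 9pb. Setting this equal to demand: 1244 - 4pb = 61 + 9pb, so pb = 91.
Sellers receive ps = 91 + 39 = 130; q' = 1244 − 4·91 = 880.

q' = 880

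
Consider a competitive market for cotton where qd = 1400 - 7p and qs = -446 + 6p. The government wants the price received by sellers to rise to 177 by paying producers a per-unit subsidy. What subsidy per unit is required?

Required subsidy s = 65 per unit

At a seller price of 177, quantity supplied is -446 + 6·177 = 616.
Buyers absorb 616 only when they pay pb with 1400 − 7·pb = 616, i.e. pb = 112.
s = ps − pb = 177 − 112 = 65.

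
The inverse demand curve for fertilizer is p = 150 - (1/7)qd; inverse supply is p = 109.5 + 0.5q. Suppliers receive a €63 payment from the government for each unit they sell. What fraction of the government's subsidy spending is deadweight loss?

Pre-subsidy: 150 - (1/7)q = 109.5 + 0.5q gives q* = 63 and p* = 141.
With the subsidy, sellers receive ps = pb + 63 for each unit, where pb is the price buyers pay.
On the curves, pb = 150 - (1/7)q and ps = 109.5 + 0.5q; the wedge ps − pb = 63 gives 109.5 + 0.5q − (150 - (1/7)q) = 63, so q' = 161.
Then pb = 150 − (1/7)·161 = 127 and ps = 109.5 + 0.5·161 = 190.
ΔCS = ½(63 + 161)(141 − 127) = 1568; ΔPS = ½(63 + 161)(190 − 141) = 5488.
Government spending = 63 × 161 = 10143.
DWL = ½ × 63 × (161 − 63) = 3087; fraction = 3087 / 10143 = 7/23.

DWL / government spending = 7/23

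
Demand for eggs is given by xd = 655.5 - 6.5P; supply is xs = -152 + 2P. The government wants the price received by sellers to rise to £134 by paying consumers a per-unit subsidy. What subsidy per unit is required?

At a seller price of 134, quantity supplied is -152 + 2·134 = 116.
Buyers absorb 116 only when they pay Pb with 655.5 − 6.5·Pb = 116, i.e. Pb = 83.
s = Ps − Pb = 134 − 83 = 51.

Required subsidy s = £51 per unit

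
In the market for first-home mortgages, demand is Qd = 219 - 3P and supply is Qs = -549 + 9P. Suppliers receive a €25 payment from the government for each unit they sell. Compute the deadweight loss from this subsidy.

Pre-subsidy: 219 - 3P = -549 + 9P gives P* = 64, Q* = 27.
With the subsidy, sellers receive Ps = Pb + 25 for each unit, where Pb is the price buyers pay.
Supply in terms of Pb becomes Qs = -549 + 9(Pb + 25) = -324 + 9Pb. Setting this equal to demand: 219 - 3Pb = -324 + 9Pb, so Pb = 45.25.
Sellers receive Ps = 45.25 + 25 = 70.25; Q' = 219 − 3·45.25 = 83.25.
The subsidy expands output by 83.25 − 27 = 56.25 past the efficient level; on those units the gap between marginal cost and willingness to pay runs from 0 up to 25.
DWL = ½ × 25 × 56.25 = 703.125.

Deadweight loss = €703.125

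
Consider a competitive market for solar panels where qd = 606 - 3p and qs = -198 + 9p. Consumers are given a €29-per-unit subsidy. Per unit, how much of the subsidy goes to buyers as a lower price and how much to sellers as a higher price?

Buyers gain €21.75 per unit; sellers gain €7.25 per unit

Pre-subsidy: 606 - 3p = -198 + 9p gives p* = 67, q* = 405.
With the rebate, buyers effectively pay pb = ps − 29, where ps is the price sellers receive.
Demand in terms of ps becomes qd = 606 − 3(ps − 29) = 693 - 3ps. Setting this equal to supply: 693 - 3ps = -198 + 9ps, so ps = 74.25.
Buyers pay pb = 74.25 − 29 = 45.25; q' = -198 + 9·74.25 = 470.25.
Buyers' price falls by p* − pb = 67 − 45.25 = 21.75; sellers' price rises by ps − p* = 74.25 − 67 = 7.25.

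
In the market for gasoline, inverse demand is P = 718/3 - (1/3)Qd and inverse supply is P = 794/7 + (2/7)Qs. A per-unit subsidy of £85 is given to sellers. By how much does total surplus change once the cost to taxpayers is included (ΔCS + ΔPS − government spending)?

Pre-subsidy: 718/3 - (1/3)Q = 794/7 + (2/7)Q gives Q* = 2644/13 and P* = 2230/13.
With the subsidy, sellers receive Ps = Pb + 85 for each unit, where Pb is the price buyers pay.
On the curves, Pb = 718/3 - (1/3)Q and Ps = 794/7 + (2/7)Q; the wedge Ps − Pb = 85 gives 794/7 + (2/7)Q − (718/3 - (1/3)Q) = 85, so Q' = 4429/13.
Then Pb = 718/3 − (1/3)·(4429/13) = 1635/13 and Ps = 794/7 + (2/7)·(4429/13) = 2740/13.
ΔCS = ½(2644/13 + 4429/13)(2230/13 − 1635/13) = 4208435/338; ΔPS = ½(2644/13 + 4429/13)(2740/13 − 2230/13) = 1803615/169.
Government spending = 85 × 4429/13 = 376465/13.
Net change = 4208435/338 + 1803615/169 − 376465/13 = -151725/26. The loss equals the DWL triangle ½·85·1785/13.

Net change in total surplus = -151725/26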